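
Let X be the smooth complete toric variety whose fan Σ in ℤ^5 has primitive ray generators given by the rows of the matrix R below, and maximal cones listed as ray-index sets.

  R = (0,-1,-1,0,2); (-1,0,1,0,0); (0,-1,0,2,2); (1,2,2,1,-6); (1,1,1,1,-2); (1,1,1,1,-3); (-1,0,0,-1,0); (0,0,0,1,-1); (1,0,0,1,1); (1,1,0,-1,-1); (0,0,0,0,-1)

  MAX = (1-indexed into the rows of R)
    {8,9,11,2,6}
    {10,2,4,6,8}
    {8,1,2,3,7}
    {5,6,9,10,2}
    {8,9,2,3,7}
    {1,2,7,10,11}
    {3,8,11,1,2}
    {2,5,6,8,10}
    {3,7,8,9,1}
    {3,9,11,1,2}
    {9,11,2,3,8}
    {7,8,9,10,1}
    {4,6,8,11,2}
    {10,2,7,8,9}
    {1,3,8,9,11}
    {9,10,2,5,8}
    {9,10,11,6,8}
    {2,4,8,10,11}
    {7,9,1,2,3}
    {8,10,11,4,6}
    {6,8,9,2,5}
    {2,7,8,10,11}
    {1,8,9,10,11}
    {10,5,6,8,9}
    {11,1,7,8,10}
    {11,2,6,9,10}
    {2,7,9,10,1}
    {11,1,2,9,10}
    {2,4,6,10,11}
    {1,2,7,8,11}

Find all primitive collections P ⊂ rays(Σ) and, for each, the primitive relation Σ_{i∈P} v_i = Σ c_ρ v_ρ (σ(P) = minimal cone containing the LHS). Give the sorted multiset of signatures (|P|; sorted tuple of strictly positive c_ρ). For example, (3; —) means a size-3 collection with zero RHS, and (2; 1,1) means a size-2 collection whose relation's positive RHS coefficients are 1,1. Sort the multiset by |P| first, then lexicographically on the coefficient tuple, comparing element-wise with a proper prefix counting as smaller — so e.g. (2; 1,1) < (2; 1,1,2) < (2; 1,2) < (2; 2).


Σ has 20 primitive collections:

  P = {3,10}:  v_{3} + v_{10} = v_{9}  ⟹  sig = (2; 1)
  P = {5,11}:  v_{5} + v_{11} = v_{6}  ⟹  sig = (2; 1)
  P = {1,4}:  v_{1} + v_{4} = v_{6} + v_{11}  ⟹  sig = (2; 1,1)
  P = {1,5}:  v_{1} + v_{5} = v_{9} + v_{11}  ⟹  sig = (2; 1,1)
  P = {4,9}:  v_{4} + v_{9} = v_{5} + v_{6}  ⟹  sig = (2; 1,1)
  P = {5,7}:  v_{5} + v_{7} = v_{2} + v_{8} + v_{10}  ⟹  sig = (2; 1,1,1)
  P = {6,7}:  v_{6} + v_{7} = v_{2} + v_{8} + v_{10} + v_{11}  ⟹  sig = (2; 1,1,1,1)
  P = {3,4}:  v_{3} + v_{4} = v_{2} + v_{6} + v_{8} + v_{9} + v_{11}  ⟹  sig = (2; 1,1,1,1,1)
  P = {3,5}:  v_{3} + v_{5} = v_{2} + v_{8} + 2·v_{9} + v_{11}  ⟹  sig = (2; 1,1,1,2)
  P = {4,5}:  v_{4} + v_{5} = v_{2} + 2·v_{6} + v_{8} + v_{10}  ⟹  sig = (2; 1,1,1,2)
  P = {3,6}:  v_{3} + v_{6} = v_{2} + v_{8} + 2·v_{9} + 2·v_{11}  ⟹  sig = (2; 1,1,2,2)
  P = {1,6}:  v_{1} + v_{6} = v_{9} + 2·v_{11}  ⟹  sig = (2; 1,2)
  P = {4,7}:  v_{4} + v_{7} = 2·v_{2} + 2·v_{8} + 2·v_{10} + 2·v_{11}  ⟹  sig = (2; 2,2,2,2)
  P = {7,9,11}:  v_{7} + v_{9} + v_{11} = 0  ⟹  sig = (3; —)
  P = {3,7,11}:  v_{3} + v_{7} + v_{11} = v_{1} + v_{2} + v_{8}  ⟹  sig = (3; 1,1,1)
  P = {1,2,8,10}:  v_{1} + v_{2} + v_{8} + v_{10} = 0  ⟹  sig = (4; —)
  P = {1,2,8,9}:  v_{1} + v_{2} + v_{8} + v_{9} = v_{3}  ⟹  sig = (4; 1)
  P = {2,6,8,10,11}:  v_{2} + v_{6} + v_{8} + v_{10} + v_{11} = v_{4}  ⟹  sig = (5; 1)
  P = {2,8,9,10,11}:  v_{2} + v_{8} + v_{9} + v_{10} + v_{11} = v_{5}  ⟹  sig = (5; 1)
  P = {2,6,8,9,10}:  v_{2} + v_{6} + v_{8} + v_{9} + v_{10} = 2·v_{5}  ⟹  sig = (5; 2)

Sorted signature multiset PRS(X):
{ (2; 1) ×2,  (2; 1,1) ×3,  (2; 1,1,1),  (2; 1,1,1,1),  (2; 1,1,1,1,1),  (2; 1,1,1,2) ×2,  (2; 1,1,2,2),  (2; 1,2),  (2; 2,2,2,2),  (3; —),  (3; 1,1,1),  (4; —),  (4; 1),  (5; 1) ×2,  (5; 2) }


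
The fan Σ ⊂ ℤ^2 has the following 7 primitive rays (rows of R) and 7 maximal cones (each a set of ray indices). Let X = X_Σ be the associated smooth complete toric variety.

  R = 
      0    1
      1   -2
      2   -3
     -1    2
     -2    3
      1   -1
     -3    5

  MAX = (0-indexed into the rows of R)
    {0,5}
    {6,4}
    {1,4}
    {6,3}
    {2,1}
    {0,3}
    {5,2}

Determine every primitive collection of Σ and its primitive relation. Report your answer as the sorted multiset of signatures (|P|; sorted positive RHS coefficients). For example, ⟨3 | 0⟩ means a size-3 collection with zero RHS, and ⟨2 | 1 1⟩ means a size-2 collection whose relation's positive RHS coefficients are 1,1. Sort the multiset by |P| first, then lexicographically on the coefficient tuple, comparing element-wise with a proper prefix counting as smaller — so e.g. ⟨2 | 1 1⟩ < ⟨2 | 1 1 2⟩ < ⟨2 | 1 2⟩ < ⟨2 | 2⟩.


|primitive collections| = 14. Relations:

  P={1,3}:  v_{1} + v_{3} = 0 — sig = ⟨2 | 0⟩
  P={2,4}:  v_{2} + v_{4} = 0 — sig = ⟨2 | 0⟩
  P={0,1}:  v_{0} + v_{1} = v_{5} — sig = ⟨2 | 1⟩
  P={1,5}:  v_{1} + v_{5} = v_{2} — sig = ⟨2 | 1⟩
  P={1,6}:  v_{1} + v_{6} = v_{4} — sig = ⟨2 | 1⟩
  P={2,3}:  v_{2} + v_{3} = v_{5} — sig = ⟨2 | 1⟩
  P={2,6}:  v_{2} + v_{6} = v_{3} — sig = ⟨2 | 1⟩
  P={3,4}:  v_{3} + v_{4} = v_{6} — sig = ⟨2 | 1⟩
  P={3,5}:  v_{3} + v_{5} = v_{0} — sig = ⟨2 | 1⟩
  P={4,5}:  v_{4} + v_{5} = v_{3} — sig = ⟨2 | 1⟩
  P={0,2}:  v_{0} + v_{2} = 2·v_{5} — sig = ⟨2 | 2⟩
  P={0,4}:  v_{0} + v_{4} = 2·v_{3} — sig = ⟨2 | 2⟩
  P={5,6}:  v_{5} + v_{6} = 2·v_{3} — sig = ⟨2 | 2⟩
  P={0,6}:  v_{0} + v_{6} = 3·v_{3} — sig = ⟨2 | 3⟩

Signatures (|P|; sorted positive RHS coefficients), sorted:
[⟨2 | 0⟩, ⟨2 | 0⟩, ⟨2 | 1⟩, ⟨2 | 1⟩, ⟨2 | 1⟩, ⟨2 | 1⟩, ⟨2 | 1⟩, ⟨2 | 1⟩, ⟨2 | 1⟩, ⟨2 | 1⟩, ⟨2 | 2⟩, ⟨2 | 2⟩, ⟨2 | 2⟩, ⟨2 | 3⟩]


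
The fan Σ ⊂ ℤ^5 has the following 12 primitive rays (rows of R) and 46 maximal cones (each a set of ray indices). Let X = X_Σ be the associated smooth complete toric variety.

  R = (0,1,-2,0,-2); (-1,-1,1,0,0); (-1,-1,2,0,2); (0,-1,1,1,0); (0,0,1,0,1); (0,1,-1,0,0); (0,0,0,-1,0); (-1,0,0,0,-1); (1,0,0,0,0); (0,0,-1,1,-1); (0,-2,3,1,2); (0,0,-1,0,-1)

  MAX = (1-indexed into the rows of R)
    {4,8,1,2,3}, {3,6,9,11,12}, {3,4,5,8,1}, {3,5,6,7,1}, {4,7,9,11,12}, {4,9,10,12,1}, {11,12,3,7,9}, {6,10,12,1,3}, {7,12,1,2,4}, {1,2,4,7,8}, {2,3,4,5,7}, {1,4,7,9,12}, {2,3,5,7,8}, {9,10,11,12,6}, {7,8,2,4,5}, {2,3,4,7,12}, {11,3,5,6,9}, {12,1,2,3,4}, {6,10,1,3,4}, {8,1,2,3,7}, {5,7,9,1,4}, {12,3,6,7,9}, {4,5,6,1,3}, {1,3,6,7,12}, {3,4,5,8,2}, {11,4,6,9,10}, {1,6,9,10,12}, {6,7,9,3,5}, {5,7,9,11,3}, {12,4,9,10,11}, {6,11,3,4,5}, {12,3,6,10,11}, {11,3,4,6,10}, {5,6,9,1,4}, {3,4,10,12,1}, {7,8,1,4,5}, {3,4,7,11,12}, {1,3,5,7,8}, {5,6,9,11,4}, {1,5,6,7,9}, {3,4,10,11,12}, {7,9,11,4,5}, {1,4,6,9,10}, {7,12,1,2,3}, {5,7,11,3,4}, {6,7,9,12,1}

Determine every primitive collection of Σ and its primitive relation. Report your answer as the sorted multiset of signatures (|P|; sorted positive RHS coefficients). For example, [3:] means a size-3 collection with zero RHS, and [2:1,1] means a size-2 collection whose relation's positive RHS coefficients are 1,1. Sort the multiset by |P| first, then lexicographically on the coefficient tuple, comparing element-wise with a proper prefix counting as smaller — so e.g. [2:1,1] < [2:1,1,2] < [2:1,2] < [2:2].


The 22 primitive collections of Σ (r=12, n=5):

  P = {5,12}:  v_{5} + v_{12} = 0 ; sig = [2:]
  P = {1,11}:  v_{1} + v_{11} = v_{4} ; sig = [2:1]
  P = {7,10}:  v_{7} + v_{10} = v_{12} ; sig = [2:1]
  P = {2,6}:  v_{2} + v_{6} = v_{1} + v_{3} ; sig = [2:1,1]
  P = {2,9}:  v_{2} + v_{9} = v_{4} + v_{7} ; sig = [2:1,1]
  P = {5,10}:  v_{5} + v_{10} = v_{4} + v_{6} ; sig = [2:1,1]
  P = {8,12}:  v_{8} + v_{12} = v_{1} + v_{2} ; sig = [2:1,1]
  P = {8,11}:  v_{8} + v_{11} = v_{2} + v_{4} + v_{5} ; sig = [2:1,1,1]
  P = {2,10}:  v_{2} + v_{10} = v_{1} + v_{3} + v_{4} + v_{12} ; sig = [2:1,1,1,1]
  P = {8,9}:  v_{8} + v_{9} = v_{1} + v_{4} + v_{5} + v_{7} ; sig = [2:1,1,1,1]
  P = {2,11}:  v_{2} + v_{11} = v_{3} + 2·v_{4} + v_{7} ; sig = [2:1,1,2]
  P = {6,8}:  v_{6} + v_{8} = 2·v_{1} + v_{3} + v_{5} ; sig = [2:1,1,2]
  P = {8,10}:  v_{8} + v_{10} = 2·v_{1} + v_{3} + v_{4} ; sig = [2:1,1,2]
  P = {1,3,9}:  v_{1} + v_{3} + v_{9} = 0 ; sig = [3:]
  P = {4,6,7}:  v_{4} + v_{6} + v_{7} = 0 ; sig = [3:]
  P = {1,2,5}:  v_{1} + v_{2} + v_{5} = v_{8} ; sig = [3:1]
  P = {3,4,9}:  v_{3} + v_{4} + v_{9} = v_{11} ; sig = [3:1]
  P = {4,6,12}:  v_{4} + v_{6} + v_{12} = v_{10} ; sig = [3:1]
  P = {6,7,11}:  v_{6} + v_{7} + v_{11} = v_{3} + v_{9} ; sig = [3:1,1]
  P = {3,9,10}:  v_{3} + v_{9} + v_{10} = v_{6} + v_{11} + v_{12} ; sig = [3:1,1,1]
  P = {1,3,4,7}:  v_{1} + v_{3} + v_{4} + v_{7} = v_{2} ; sig = [4:1]
  P = {3,4,7,8}:  v_{3} + v_{4} + v_{7} + v_{8} = 2·v_{2} + v_{5} ; sig = [4:1,2]

Signatures (|P|; sorted positive RHS coefficients), sorted:
    |P|=2: 13 collections, coeffs (), (1), (1), (1,1), (1,1), (1,1), (1,1), (1,1,1), (1,1,1,1), (1,1,1,1), (1,1,2), (1,1,2), (1,1,2)
    |P|=3: 7 collections, coeffs (), (), (1), (1), (1), (1,1), (1,1,1)
    |P|=4: 2 collections, coeffs (1), (1,2)


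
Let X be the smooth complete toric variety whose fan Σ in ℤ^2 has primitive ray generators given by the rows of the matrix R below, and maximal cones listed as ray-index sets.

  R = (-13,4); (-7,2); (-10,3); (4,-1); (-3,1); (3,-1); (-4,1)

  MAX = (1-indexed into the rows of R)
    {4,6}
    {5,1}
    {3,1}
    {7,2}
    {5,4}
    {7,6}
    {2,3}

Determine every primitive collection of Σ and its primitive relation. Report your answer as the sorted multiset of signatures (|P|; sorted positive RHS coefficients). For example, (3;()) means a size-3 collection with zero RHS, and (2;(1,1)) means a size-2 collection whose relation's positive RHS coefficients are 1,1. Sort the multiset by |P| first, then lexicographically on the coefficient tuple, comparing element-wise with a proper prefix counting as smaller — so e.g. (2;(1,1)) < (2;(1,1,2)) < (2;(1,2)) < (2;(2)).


14 minimal non-faces of Δ(Σ) (on 7 rays):

  • {4,7}:  v_{4} + v_{7} = 0 — sig = (2;())
  • {5,6}:  v_{5} + v_{6} = 0 — sig = (2;())
  • {1,6}:  v_{1} + v_{6} = v_{3} — sig = (2;(1))
  • {2,4}:  v_{2} + v_{4} = v_{5} — sig = (2;(1))
  • {2,5}:  v_{2} + v_{5} = v_{3} — sig = (2;(1))
  • {2,6}:  v_{2} + v_{6} = v_{7} — sig = (2;(1))
  • {3,5}:  v_{3} + v_{5} = v_{1} — sig = (2;(1))
  • {3,6}:  v_{3} + v_{6} = v_{2} — sig = (2;(1))
  • {5,7}:  v_{5} + v_{7} = v_{2} — sig = (2;(1))
  • {1,7}:  v_{1} + v_{7} = v_{2} + v_{3} — sig = (2;(1,1))
  • {1,2}:  v_{1} + v_{2} = 2·v_{3} — sig = (2;(2))
  • {3,4}:  v_{3} + v_{4} = 2·v_{5} — sig = (2;(2))
  • {3,7}:  v_{3} + v_{7} = 2·v_{2} — sig = (2;(2))
  • {1,4}:  v_{1} + v_{4} = 3·v_{5} — sig = (2;(3))

Signatures (|P|; sorted positive RHS coefficients), sorted:
[(2;()), (2;()), (2;(1)), (2;(1)), (2;(1)), (2;(1)), (2;(1)), (2;(1)), (2;(1)), (2;(1,1)), (2;(2)), (2;(2)), (2;(2)), (2;(3))]


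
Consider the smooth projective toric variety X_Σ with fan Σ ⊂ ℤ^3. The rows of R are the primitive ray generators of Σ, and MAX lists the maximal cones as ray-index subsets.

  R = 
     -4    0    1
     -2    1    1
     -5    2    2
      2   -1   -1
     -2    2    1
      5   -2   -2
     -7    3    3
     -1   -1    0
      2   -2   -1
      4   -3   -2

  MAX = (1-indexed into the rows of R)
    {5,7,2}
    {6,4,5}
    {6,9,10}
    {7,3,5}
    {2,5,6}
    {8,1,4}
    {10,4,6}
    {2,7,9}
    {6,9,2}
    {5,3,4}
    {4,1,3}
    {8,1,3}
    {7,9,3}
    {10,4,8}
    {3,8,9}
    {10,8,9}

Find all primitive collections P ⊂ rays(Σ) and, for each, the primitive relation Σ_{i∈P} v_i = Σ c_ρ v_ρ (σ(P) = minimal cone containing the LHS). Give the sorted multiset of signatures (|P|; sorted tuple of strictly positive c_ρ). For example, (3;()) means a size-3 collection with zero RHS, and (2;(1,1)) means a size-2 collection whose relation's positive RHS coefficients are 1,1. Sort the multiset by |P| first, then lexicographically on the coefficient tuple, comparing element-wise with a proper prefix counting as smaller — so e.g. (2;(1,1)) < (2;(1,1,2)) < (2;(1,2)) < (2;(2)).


|primitive collections| = 22. Relations:

  {2,4}:  v_{2} + v_{4} = 0 ; sig = (2;())
  {3,6}:  v_{3} + v_{6} = 0 ; sig = (2;())
  {5,9}:  v_{5} + v_{9} = 0 ; sig = (2;())
  {2,3}:  v_{2} + v_{3} = v_{7} ; sig = (2;(1))
  {2,10}:  v_{2} + v_{10} = v_{9} ; sig = (2;(1))
  {3,10}:  v_{3} + v_{10} = v_{8} ; sig = (2;(1))
  {4,7}:  v_{4} + v_{7} = v_{3} ; sig = (2;(1))
  {4,9}:  v_{4} + v_{9} = v_{10} ; sig = (2;(1))
  {5,10}:  v_{5} + v_{10} = v_{4} ; sig = (2;(1))
  {6,7}:  v_{6} + v_{7} = v_{2} ; sig = (2;(1))
  {6,8}:  v_{6} + v_{8} = v_{10} ; sig = (2;(1))
  {1,2}:  v_{1} + v_{2} = v_{3} + v_{8} ; sig = (2;(1,1))
  {1,6}:  v_{1} + v_{6} = v_{4} + v_{8} ; sig = (2;(1,1))
  {2,8}:  v_{2} + v_{8} = v_{3} + v_{9} ; sig = (2;(1,1))
  {5,8}:  v_{5} + v_{8} = v_{3} + v_{4} ; sig = (2;(1,1))
  {7,10}:  v_{7} + v_{10} = v_{3} + v_{9} ; sig = (2;(1,1))
  {1,7}:  v_{1} + v_{7} = 2·v_{3} + v_{8} ; sig = (2;(1,2))
  {1,10}:  v_{1} + v_{10} = v_{4} + 2·v_{8} ; sig = (2;(1,2))
  {7,8}:  v_{7} + v_{8} = 2·v_{3} + v_{9} ; sig = (2;(1,2))
  {1,9}:  v_{1} + v_{9} = 2·v_{8} ; sig = (2;(2))
  {1,5}:  v_{1} + v_{5} = 2·v_{3} + 2·v_{4} ; sig = (2;(2,2))
  {3,4,8}:  v_{3} + v_{4} + v_{8} = v_{1} ; sig = (3;(1))

Hence PRS(X_Σ) =
    |P|=2: 21 collections, coeffs (), (), (), (1), (1), (1), (1), (1), (1), (1), (1), (1,1), (1,1), (1,1), (1,1), (1,1), (1,2), (1,2), (1,2), (2), (2,2)
    |P|=3: 1 collection, coeffs (1)


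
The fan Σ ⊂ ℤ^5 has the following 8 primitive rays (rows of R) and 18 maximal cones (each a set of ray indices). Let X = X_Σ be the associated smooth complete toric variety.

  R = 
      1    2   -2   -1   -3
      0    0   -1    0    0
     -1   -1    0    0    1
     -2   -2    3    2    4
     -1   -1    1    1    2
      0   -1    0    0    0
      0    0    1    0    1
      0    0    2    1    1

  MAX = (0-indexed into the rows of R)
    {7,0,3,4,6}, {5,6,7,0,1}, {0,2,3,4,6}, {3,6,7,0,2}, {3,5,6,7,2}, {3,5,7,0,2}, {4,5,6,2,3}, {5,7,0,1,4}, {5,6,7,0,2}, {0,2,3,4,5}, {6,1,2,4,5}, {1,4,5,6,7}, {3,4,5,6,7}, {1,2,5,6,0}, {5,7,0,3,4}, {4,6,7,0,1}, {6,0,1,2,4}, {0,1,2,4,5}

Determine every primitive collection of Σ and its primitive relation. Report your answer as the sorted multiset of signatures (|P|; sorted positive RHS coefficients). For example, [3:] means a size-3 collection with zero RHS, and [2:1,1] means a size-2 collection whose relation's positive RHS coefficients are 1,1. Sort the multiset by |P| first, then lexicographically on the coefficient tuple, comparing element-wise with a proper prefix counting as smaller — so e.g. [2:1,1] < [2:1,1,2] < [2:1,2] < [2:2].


|primitive collections| = 5. Relations:

  P={1,3}:  v_{1} + v_{3} = 2·v_{4} — sig = [2:2]
  P={1,2,7}:  v_{1} + v_{2} + v_{7} = v_{4} — sig = [3:1]
  P={2,4,7}:  v_{2} + v_{4} + v_{7} = v_{3} — sig = [3:1]
  P={0,4,5,6}:  v_{0} + v_{4} + v_{5} + v_{6} = 0 — sig = [4:]
  P={0,3,5,6}:  v_{0} + v_{3} + v_{5} + v_{6} = v_{2} + v_{7} — sig = [4:1,1]

Hence PRS(X_Σ) =
{ [2:2],  [3:1] ×2,  [4:],  [4:1,1] }


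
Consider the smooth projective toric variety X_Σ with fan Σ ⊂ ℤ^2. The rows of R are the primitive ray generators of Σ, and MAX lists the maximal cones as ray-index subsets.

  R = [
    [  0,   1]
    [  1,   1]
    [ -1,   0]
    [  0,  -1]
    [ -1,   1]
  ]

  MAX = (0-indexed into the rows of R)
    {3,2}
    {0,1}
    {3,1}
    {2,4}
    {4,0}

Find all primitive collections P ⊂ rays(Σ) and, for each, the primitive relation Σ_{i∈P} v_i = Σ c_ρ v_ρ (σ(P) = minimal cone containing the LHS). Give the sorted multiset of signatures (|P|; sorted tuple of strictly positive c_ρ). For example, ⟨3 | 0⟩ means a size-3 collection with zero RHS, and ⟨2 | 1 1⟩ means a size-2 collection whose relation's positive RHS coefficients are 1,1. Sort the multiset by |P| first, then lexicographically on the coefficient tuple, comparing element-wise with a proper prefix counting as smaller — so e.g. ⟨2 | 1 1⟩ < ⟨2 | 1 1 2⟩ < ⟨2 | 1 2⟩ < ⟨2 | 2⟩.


5 minimal non-faces of Δ(Σ) (on 5 rays):

  {0,3}:  v_{0} + v_{3} = 0  →  sig = ⟨2 | 0⟩
  {0,2}:  v_{0} + v_{2} = v_{4}  →  sig = ⟨2 | 1⟩
  {1,2}:  v_{1} + v_{2} = v_{0}  →  sig = ⟨2 | 1⟩
  {3,4}:  v_{3} + v_{4} = v_{2}  →  sig = ⟨2 | 1⟩
  {1,4}:  v_{1} + v_{4} = 2·v_{0}  →  sig = ⟨2 | 2⟩

Sorted signature multiset PRS(X):
    ⟨2 | 0⟩
    ⟨2 | 1⟩
    ⟨2 | 1⟩
    ⟨2 | 1⟩
    ⟨2 | 2⟩


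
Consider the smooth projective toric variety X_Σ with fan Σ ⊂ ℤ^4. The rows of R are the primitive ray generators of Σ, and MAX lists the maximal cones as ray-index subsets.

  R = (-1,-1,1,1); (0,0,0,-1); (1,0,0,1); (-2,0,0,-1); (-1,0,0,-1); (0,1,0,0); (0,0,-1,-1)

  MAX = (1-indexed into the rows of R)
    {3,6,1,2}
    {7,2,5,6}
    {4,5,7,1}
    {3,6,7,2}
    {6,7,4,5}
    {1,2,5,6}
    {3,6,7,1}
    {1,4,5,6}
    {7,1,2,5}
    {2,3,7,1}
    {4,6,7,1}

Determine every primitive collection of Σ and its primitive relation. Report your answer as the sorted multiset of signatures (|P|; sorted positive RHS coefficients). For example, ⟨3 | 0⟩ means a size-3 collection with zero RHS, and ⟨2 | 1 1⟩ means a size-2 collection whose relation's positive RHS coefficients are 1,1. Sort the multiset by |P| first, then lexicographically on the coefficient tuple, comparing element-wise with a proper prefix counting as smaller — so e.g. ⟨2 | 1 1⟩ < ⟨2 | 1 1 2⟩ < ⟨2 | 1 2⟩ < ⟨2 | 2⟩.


|primitive collections| = 5. Relations:

  P = {3,5}:  v_{3} + v_{5} = 0  so sig = ⟨2 | 0⟩
  P = {3,4}:  v_{3} + v_{4} = v_{1} + v_{6} + v_{7}  so sig = ⟨2 | 1 1 1⟩
  P = {2,4}:  v_{2} + v_{4} = 2·v_{5}  so sig = ⟨2 | 2⟩
  P = {1,2,6,7}:  v_{1} + v_{2} + v_{6} + v_{7} = v_{5}  so sig = ⟨4 | 1⟩
  P = {1,5,6,7}:  v_{1} + v_{5} + v_{6} + v_{7} = v_{4}  so sig = ⟨4 | 1⟩

Sorted signature multiset PRS(X):
    |P|=2: 3 collections, coeffs (), (1,1,1), (2)
    |P|=4: 2 collections, coeffs (1), (1)


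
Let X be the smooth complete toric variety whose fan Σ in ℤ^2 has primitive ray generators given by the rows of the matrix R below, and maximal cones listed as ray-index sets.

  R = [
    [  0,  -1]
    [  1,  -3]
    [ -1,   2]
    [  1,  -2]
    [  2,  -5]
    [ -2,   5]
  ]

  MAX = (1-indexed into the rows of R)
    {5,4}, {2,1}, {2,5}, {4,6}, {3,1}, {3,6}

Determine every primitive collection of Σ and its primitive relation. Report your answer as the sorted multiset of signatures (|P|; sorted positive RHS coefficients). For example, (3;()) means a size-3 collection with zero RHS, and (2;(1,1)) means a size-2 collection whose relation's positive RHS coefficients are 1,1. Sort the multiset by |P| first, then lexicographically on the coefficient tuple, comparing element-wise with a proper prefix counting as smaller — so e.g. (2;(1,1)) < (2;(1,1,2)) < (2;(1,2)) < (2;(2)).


Minimal non-faces — 9 found among 6 rays, 6 max cones:

  P={3,4}:  v_{3} + v_{4} = 0  →  sig = (2;())
  P={5,6}:  v_{5} + v_{6} = 0  →  sig = (2;())
  P={1,4}:  v_{1} + v_{4} = v_{2}  →  sig = (2;(1))
  P={2,3}:  v_{2} + v_{3} = v_{1}  →  sig = (2;(1))
  P={2,4}:  v_{2} + v_{4} = v_{5}  →  sig = (2;(1))
  P={2,6}:  v_{2} + v_{6} = v_{3}  →  sig = (2;(1))
  P={3,5}:  v_{3} + v_{5} = v_{2}  →  sig = (2;(1))
  P={1,5}:  v_{1} + v_{5} = 2·v_{2}  →  sig = (2;(2))
  P={1,6}:  v_{1} + v_{6} = 2·v_{3}  →  sig = (2;(2))

Sorted signature multiset PRS(X):
    |P|=2: 9 collections, coeffs (), (), (1), (1), (1), (1), (1), (2), (2)


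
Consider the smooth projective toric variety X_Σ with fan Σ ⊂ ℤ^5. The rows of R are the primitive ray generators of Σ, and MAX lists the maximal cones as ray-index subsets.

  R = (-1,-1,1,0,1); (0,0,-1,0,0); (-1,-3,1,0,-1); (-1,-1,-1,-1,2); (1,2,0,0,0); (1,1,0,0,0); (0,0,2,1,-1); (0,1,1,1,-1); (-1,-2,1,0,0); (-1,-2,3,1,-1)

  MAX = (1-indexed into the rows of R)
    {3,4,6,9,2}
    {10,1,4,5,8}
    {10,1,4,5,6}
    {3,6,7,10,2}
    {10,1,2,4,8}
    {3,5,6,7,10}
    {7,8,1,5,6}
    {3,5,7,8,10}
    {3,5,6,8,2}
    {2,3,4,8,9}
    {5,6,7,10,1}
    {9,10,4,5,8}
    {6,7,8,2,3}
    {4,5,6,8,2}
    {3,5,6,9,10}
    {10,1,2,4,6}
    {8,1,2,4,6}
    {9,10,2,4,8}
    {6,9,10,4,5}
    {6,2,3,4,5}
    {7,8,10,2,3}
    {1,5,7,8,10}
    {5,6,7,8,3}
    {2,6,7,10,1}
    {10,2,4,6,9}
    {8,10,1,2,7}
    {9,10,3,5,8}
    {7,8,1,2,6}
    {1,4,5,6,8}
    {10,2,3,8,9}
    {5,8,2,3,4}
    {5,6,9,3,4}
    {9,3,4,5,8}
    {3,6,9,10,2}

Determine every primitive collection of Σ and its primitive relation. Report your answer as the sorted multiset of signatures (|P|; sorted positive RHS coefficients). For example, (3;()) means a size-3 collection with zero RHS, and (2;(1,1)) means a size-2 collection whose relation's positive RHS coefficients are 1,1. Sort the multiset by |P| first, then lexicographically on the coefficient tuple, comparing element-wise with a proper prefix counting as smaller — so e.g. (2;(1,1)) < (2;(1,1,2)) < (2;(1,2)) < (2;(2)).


Minimal non-faces — 12 found among 10 rays, 34 max cones:

  P={4,7}:  v_{4} + v_{7} = v_{1}  →  sig = (2;(1))
  P={7,9}:  v_{7} + v_{9} = v_{10}  →  sig = (2;(1))
  P={1,9}:  v_{1} + v_{9} = v_{4} + v_{10}  →  sig = (2;(1,1))
  P={1,3}:  v_{1} + v_{3} = 2·v_{9}  →  sig = (2;(2))
  P={2,5,9}:  v_{2} + v_{5} + v_{9} = 0  →  sig = (3;())
  P={2,5,10}:  v_{2} + v_{5} + v_{10} = v_{7}  →  sig = (3;(1))
  P={6,8,9}:  v_{6} + v_{8} + v_{9} = v_{7}  →  sig = (3;(1))
  P={2,5,7}:  v_{2} + v_{5} + v_{7} = v_{6} + v_{8}  →  sig = (3;(1,1))
  P={1,2,5}:  v_{1} + v_{2} + v_{5} = v_{4} + v_{6} + v_{8}  →  sig = (3;(1,1,1))
  P={6,8,10}:  v_{6} + v_{8} + v_{10} = 2·v_{7}  →  sig = (3;(2))
  P={3,4,10}:  v_{3} + v_{4} + v_{10} = 3·v_{9}  →  sig = (3;(3))
  P={3,4,6,8}:  v_{3} + v_{4} + v_{6} + v_{8} = v_{9}  →  sig = (4;(1))

Signatures (|P|; sorted positive RHS coefficients), sorted:
[(2;(1)), (2;(1)), (2;(1,1)), (2;(2)), (3;()), (3;(1)), (3;(1)), (3;(1,1)), (3;(1,1,1)), (3;(2)), (3;(3)), (4;(1))]


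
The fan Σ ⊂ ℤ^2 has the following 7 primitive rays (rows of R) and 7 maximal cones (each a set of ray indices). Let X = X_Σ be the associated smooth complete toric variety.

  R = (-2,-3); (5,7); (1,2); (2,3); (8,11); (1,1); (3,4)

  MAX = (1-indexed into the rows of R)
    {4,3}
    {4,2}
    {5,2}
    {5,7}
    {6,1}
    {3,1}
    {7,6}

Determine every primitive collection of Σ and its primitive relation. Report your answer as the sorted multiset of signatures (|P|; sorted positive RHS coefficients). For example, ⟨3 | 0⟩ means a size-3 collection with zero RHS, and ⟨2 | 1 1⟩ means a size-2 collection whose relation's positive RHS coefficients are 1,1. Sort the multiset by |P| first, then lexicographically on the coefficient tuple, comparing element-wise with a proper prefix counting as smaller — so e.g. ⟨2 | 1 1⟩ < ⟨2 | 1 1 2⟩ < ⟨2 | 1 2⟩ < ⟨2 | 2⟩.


14 collections generate NE(X_Σ); each relation:

  P={1,4}:  v_{1} + v_{4} = 0 — sig = ⟨2 | 0⟩
  P={1,2}:  v_{1} + v_{2} = v_{7} — sig = ⟨2 | 1⟩
  P={1,7}:  v_{1} + v_{7} = v_{6} — sig = ⟨2 | 1⟩
  P={2,7}:  v_{2} + v_{7} = v_{5} — sig = ⟨2 | 1⟩
  P={3,6}:  v_{3} + v_{6} = v_{4} — sig = ⟨2 | 1⟩
  P={4,6}:  v_{4} + v_{6} = v_{7} — sig = ⟨2 | 1⟩
  P={4,7}:  v_{4} + v_{7} = v_{2} — sig = ⟨2 | 1⟩
  P={3,5}:  v_{3} + v_{5} = v_{2} + 2·v_{4} — sig = ⟨2 | 1 2⟩
  P={1,5}:  v_{1} + v_{5} = 2·v_{7} — sig = ⟨2 | 2⟩
  P={2,6}:  v_{2} + v_{6} = 2·v_{7} — sig = ⟨2 | 2⟩
  P={3,7}:  v_{3} + v_{7} = 2·v_{4} — sig = ⟨2 | 2⟩
  P={4,5}:  v_{4} + v_{5} = 2·v_{2} — sig = ⟨2 | 2⟩
  P={2,3}:  v_{2} + v_{3} = 3·v_{4} — sig = ⟨2 | 3⟩
  P={5,6}:  v_{5} + v_{6} = 3·v_{7} — sig = ⟨2 | 3⟩

Hence PRS(X_Σ) =
    ⟨2 | 0⟩
    ⟨2 | 1⟩
    ⟨2 | 1⟩
    ⟨2 | 1⟩
    ⟨2 | 1⟩
    ⟨2 | 1⟩
    ⟨2 | 1⟩
    ⟨2 | 1 2⟩
    ⟨2 | 2⟩
    ⟨2 | 2⟩
    ⟨2 | 2⟩
    ⟨2 | 2⟩
    ⟨2 | 3⟩
    ⟨2 | 3⟩


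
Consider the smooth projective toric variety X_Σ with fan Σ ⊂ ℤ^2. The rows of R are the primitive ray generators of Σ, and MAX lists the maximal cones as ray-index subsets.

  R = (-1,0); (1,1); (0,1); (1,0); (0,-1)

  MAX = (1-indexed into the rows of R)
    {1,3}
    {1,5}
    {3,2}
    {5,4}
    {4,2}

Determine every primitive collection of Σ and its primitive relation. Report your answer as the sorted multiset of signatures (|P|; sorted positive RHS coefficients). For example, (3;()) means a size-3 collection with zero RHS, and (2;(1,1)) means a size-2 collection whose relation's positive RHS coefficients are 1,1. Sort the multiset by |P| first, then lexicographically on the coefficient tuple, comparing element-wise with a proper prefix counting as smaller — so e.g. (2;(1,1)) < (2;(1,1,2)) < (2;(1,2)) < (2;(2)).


Σ has 5 primitive collections:

  • {1,4}:  v_{1} + v_{4} = 0 ; sig = (2;())
  • {3,5}:  v_{3} + v_{5} = 0 ; sig = (2;())
  • {1,2}:  v_{1} + v_{2} = v_{3} ; sig = (2;(1))
  • {2,5}:  v_{2} + v_{5} = v_{4} ; sig = (2;(1))
  • {3,4}:  v_{3} + v_{4} = v_{2} ; sig = (2;(1))

so the primitive-relation signature multiset is
    |P|=2: 5 collections, coeffs (), (), (1), (1), (1)


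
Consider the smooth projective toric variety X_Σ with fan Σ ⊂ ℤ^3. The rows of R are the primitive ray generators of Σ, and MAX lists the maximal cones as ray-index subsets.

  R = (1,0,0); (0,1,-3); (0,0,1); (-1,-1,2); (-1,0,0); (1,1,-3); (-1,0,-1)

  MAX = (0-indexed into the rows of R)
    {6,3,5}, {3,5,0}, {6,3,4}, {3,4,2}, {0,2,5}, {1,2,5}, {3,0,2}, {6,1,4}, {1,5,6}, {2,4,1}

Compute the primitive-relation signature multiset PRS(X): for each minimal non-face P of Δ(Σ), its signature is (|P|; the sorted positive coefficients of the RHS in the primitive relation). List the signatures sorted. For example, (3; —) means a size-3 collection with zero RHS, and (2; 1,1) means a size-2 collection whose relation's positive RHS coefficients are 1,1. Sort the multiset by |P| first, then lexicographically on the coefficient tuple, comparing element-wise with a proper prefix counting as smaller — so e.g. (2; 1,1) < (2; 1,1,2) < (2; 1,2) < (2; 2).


Δ(Σ) — 7 vertices, 7 min non-faces:

  P = {0,4}:  v_{0} + v_{4} = 0  →  sig = (2; —)
  P = {0,1}:  v_{0} + v_{1} = v_{5}  →  sig = (2; 1)
  P = {1,3}:  v_{1} + v_{3} = v_{6}  →  sig = (2; 1)
  P = {2,6}:  v_{2} + v_{6} = v_{4}  →  sig = (2; 1)
  P = {4,5}:  v_{4} + v_{5} = v_{1}  →  sig = (2; 1)
  P = {0,6}:  v_{0} + v_{6} = v_{3} + v_{5}  →  sig = (2; 1,1)
  P = {2,3,5}:  v_{2} + v_{3} + v_{5} = 0  →  sig = (3; —)

Sorted signature multiset PRS(X):
    |P|=2: 6 collections, coeffs (), (1), (1), (1), (1), (1,1)
    |P|=3: 1 collection, coeffs ()


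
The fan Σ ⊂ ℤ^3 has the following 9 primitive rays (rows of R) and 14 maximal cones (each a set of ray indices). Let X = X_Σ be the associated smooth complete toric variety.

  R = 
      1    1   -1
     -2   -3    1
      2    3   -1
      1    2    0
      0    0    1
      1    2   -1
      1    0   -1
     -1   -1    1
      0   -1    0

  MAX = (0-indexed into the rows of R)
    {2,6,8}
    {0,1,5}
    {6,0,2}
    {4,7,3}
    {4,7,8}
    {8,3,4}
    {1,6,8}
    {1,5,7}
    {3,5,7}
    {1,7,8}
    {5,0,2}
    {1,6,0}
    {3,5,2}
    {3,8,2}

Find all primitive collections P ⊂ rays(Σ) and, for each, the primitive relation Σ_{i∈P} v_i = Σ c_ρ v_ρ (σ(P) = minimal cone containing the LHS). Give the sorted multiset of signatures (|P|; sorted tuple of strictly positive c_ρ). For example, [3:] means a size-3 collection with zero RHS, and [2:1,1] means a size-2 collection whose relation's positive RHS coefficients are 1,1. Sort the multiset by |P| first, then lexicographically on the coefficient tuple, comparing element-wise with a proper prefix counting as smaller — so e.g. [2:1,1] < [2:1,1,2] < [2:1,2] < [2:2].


16 minimal non-faces of Δ(Σ) (on 9 rays):

  P = {0,7}:  v_{0} + v_{7} = 0 — sig = [2:]
  P = {1,2}:  v_{1} + v_{2} = 0 — sig = [2:]
  P = {0,3}:  v_{0} + v_{3} = v_{2} — sig = [2:1]
  P = {0,8}:  v_{0} + v_{8} = v_{6} — sig = [2:1]
  P = {1,3}:  v_{1} + v_{3} = v_{7} — sig = [2:1]
  P = {2,7}:  v_{2} + v_{7} = v_{3} — sig = [2:1]
  P = {4,5}:  v_{4} + v_{5} = v_{3} — sig = [2:1]
  P = {5,8}:  v_{5} + v_{8} = v_{0} — sig = [2:1]
  P = {6,7}:  v_{6} + v_{7} = v_{8} — sig = [2:1]
  P = {0,4}:  v_{0} + v_{4} = v_{3} + v_{8} — sig = [2:1,1]
  P = {3,6}:  v_{3} + v_{6} = v_{2} + v_{8} — sig = [2:1,1]
  P = {1,4}:  v_{1} + v_{4} = 2·v_{7} + v_{8} — sig = [2:1,2]
  P = {2,4}:  v_{2} + v_{4} = 2·v_{3} + v_{8} — sig = [2:1,2]
  P = {4,6}:  v_{4} + v_{6} = v_{3} + 2·v_{8} — sig = [2:1,2]
  P = {5,6}:  v_{5} + v_{6} = 2·v_{0} — sig = [2:2]
  P = {3,7,8}:  v_{3} + v_{7} + v_{8} = v_{4} — sig = [3:1]

Hence PRS(X_Σ) =
    [2:]
    [2:]
    [2:1]
    [2:1]
    [2:1]
    [2:1]
    [2:1]
    [2:1]
    [2:1]
    [2:1,1]
    [2:1,1]
    [2:1,2]
    [2:1,2]
    [2:1,2]
    [2:2]
    [3:1]


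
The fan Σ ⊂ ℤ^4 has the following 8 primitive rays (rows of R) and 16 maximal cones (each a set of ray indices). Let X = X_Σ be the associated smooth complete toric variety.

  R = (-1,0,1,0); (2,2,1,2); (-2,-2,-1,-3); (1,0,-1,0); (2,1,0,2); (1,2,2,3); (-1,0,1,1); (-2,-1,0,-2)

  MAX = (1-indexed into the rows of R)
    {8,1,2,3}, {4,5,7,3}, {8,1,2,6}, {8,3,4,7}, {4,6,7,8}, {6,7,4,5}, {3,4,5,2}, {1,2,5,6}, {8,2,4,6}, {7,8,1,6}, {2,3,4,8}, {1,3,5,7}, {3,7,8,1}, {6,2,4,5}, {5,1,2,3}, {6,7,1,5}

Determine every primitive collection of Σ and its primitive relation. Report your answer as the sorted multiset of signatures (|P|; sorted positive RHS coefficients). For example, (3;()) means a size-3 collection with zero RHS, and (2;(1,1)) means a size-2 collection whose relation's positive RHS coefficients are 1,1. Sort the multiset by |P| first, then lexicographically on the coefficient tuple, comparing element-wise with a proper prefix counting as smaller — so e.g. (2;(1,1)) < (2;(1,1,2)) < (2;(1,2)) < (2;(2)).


4 minimal non-faces of Δ(Σ) (on 8 rays):

  P={1,4}:  v_{1} + v_{4} = 0 ; sig = (2;())
  P={5,8}:  v_{5} + v_{8} = 0 ; sig = (2;())
  P={2,7}:  v_{2} + v_{7} = v_{6} ; sig = (2;(1))
  P={3,6}:  v_{3} + v_{6} = v_{1} ; sig = (2;(1))

so the primitive-relation signature multiset is
{ (2;()) ×2,  (2;(1)) ×2 }


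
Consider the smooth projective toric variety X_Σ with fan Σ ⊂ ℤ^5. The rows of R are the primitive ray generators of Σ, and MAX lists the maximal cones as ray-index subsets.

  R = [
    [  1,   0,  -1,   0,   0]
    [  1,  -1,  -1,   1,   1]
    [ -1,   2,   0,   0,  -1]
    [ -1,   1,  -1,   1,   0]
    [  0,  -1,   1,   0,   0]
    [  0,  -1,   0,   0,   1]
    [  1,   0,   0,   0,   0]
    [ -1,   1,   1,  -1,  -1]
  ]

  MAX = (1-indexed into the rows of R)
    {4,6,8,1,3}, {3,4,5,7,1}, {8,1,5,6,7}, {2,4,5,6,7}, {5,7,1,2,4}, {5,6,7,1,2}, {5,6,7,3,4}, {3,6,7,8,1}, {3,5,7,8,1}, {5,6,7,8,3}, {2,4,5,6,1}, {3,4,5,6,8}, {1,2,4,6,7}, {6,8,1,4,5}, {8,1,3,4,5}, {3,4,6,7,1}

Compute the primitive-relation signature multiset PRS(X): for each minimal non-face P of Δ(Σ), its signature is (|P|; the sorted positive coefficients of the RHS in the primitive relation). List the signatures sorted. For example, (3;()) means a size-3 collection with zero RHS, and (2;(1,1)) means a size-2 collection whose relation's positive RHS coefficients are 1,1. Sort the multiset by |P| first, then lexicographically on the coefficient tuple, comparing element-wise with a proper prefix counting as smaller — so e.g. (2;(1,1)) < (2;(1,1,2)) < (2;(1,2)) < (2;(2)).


|primitive collections| = 5. Relations:

  • {2,8}:  v_{2} + v_{8} = 0 — sig = (2;())
  • {2,3}:  v_{2} + v_{3} = v_{4} + v_{7} — sig = (2;(1,1))
  • {4,7,8}:  v_{4} + v_{7} + v_{8} = v_{3} — sig = (3;(1))
  • {1,3,5,6}:  v_{1} + v_{3} + v_{5} + v_{6} = 0 — sig = (4;())
  • {1,4,5,6,7}:  v_{1} + v_{4} + v_{5} + v_{6} + v_{7} = v_{2} — sig = (5;(1))

so the primitive-relation signature multiset is
    (2;())
    (2;(1,1))
    (3;(1))
    (4;())
    (5;(1))


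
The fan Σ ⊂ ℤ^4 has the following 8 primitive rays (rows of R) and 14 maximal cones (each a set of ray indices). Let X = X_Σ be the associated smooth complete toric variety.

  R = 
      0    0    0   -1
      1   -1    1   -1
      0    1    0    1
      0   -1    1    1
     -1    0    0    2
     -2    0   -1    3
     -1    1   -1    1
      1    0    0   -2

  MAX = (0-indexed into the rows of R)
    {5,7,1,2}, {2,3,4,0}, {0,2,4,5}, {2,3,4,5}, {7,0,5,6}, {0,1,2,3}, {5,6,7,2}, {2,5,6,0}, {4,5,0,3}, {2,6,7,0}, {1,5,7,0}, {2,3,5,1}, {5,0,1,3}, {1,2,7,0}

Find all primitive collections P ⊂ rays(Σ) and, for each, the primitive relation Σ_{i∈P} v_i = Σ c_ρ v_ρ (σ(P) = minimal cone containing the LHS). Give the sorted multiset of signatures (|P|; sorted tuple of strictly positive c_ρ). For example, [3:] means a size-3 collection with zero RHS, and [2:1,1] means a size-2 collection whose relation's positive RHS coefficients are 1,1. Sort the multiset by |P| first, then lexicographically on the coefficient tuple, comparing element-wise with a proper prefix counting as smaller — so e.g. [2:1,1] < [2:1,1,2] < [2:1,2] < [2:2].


The 9 primitive collections of Σ (r=8, n=4):

  {1,6}:  v_{1} + v_{6} = 0  ⇒ sig = [2:]
  {4,7}:  v_{4} + v_{7} = 0  ⇒ sig = [2:]
  {1,4}:  v_{1} + v_{4} = v_{3}  ⇒ sig = [2:1]
  {3,6}:  v_{3} + v_{6} = v_{4}  ⇒ sig = [2:1]
  {3,7}:  v_{3} + v_{7} = v_{1}  ⇒ sig = [2:1]
  {4,6}:  v_{4} + v_{6} = v_{0} + v_{2} + v_{5}  ⇒ sig = [2:1,1,1]
  {0,1,2,5}:  v_{0} + v_{1} + v_{2} + v_{5} = v_{4}  ⇒ sig = [4:1]
  {0,2,5,7}:  v_{0} + v_{2} + v_{5} + v_{7} = v_{6}  ⇒ sig = [4:1]
  {0,2,3,5}:  v_{0} + v_{2} + v_{3} + v_{5} = 2·v_{4}  ⇒ sig = [4:2]

Signatures (|P|; sorted positive RHS coefficients), sorted:
    |P|=2: 6 collections, coeffs (), (), (1), (1), (1), (1,1,1)
    |P|=4: 3 collections, coeffs (1), (1), (2)


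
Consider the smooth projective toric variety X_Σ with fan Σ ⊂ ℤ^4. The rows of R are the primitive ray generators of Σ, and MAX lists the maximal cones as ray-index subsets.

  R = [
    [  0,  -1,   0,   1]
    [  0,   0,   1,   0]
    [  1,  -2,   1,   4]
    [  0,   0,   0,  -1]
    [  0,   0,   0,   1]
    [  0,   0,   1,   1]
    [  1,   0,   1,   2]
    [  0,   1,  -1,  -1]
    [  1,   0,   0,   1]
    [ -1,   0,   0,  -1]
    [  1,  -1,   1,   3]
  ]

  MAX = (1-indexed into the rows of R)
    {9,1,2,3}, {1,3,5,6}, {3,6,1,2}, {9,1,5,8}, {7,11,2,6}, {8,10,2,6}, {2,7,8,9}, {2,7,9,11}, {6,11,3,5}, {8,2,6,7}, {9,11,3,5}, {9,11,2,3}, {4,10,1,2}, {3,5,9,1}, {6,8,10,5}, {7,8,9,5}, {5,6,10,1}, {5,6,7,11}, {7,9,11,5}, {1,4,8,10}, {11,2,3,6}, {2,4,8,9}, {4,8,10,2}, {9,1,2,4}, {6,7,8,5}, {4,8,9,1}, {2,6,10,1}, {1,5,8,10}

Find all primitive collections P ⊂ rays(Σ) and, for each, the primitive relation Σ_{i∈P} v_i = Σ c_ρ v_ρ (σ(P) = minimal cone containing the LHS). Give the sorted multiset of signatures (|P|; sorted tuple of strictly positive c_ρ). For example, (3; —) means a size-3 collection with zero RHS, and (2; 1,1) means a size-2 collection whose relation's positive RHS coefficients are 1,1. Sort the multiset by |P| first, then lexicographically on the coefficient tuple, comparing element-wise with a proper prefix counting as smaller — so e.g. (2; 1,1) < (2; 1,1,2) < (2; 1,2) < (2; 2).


Δ(Σ) — 11 vertices, 18 min non-faces:

  P={4,5}:  v_{4} + v_{5} = 0 ; sig = (2; —)
  P={9,10}:  v_{9} + v_{10} = 0 ; sig = (2; —)
  P={1,7}:  v_{1} + v_{7} = v_{11} ; sig = (2; 1)
  P={1,11}:  v_{1} + v_{11} = v_{3} ; sig = (2; 1)
  P={2,5}:  v_{2} + v_{5} = v_{6} ; sig = (2; 1)
  P={4,6}:  v_{4} + v_{6} = v_{2} ; sig = (2; 1)
  P={6,9}:  v_{6} + v_{9} = v_{7} ; sig = (2; 1)
  P={7,10}:  v_{7} + v_{10} = v_{6} ; sig = (2; 1)
  P={4,7}:  v_{4} + v_{7} = v_{2} + v_{9} ; sig = (2; 1,1)
  P={8,11}:  v_{8} + v_{11} = v_{5} + v_{9} ; sig = (2; 1,1)
  P={10,11}:  v_{10} + v_{11} = v_{1} + v_{6} ; sig = (2; 1,1)
  P={3,8}:  v_{3} + v_{8} = v_{1} + v_{5} + v_{9} ; sig = (2; 1,1,1)
  P={4,11}:  v_{4} + v_{11} = v_{1} + v_{2} + v_{9} ; sig = (2; 1,1,1)
  P={3,4}:  v_{3} + v_{4} = 2·v_{1} + v_{2} + v_{9} ; sig = (2; 1,1,2)
  P={3,10}:  v_{3} + v_{10} = 2·v_{1} + v_{6} ; sig = (2; 1,2)
  P={3,7}:  v_{3} + v_{7} = 2·v_{11} ; sig = (2; 2)
  P={1,2,8}:  v_{1} + v_{2} + v_{8} = 0 ; sig = (3; —)
  P={1,6,8}:  v_{1} + v_{6} + v_{8} = v_{5} ; sig = (3; 1)

Hence PRS(X_Σ) =
{ (2; —) ×2,  (2; 1) ×6,  (2; 1,1) ×3,  (2; 1,1,1) ×2,  (2; 1,1,2),  (2; 1,2),  (2; 2),  (3; —),  (3; 1) }


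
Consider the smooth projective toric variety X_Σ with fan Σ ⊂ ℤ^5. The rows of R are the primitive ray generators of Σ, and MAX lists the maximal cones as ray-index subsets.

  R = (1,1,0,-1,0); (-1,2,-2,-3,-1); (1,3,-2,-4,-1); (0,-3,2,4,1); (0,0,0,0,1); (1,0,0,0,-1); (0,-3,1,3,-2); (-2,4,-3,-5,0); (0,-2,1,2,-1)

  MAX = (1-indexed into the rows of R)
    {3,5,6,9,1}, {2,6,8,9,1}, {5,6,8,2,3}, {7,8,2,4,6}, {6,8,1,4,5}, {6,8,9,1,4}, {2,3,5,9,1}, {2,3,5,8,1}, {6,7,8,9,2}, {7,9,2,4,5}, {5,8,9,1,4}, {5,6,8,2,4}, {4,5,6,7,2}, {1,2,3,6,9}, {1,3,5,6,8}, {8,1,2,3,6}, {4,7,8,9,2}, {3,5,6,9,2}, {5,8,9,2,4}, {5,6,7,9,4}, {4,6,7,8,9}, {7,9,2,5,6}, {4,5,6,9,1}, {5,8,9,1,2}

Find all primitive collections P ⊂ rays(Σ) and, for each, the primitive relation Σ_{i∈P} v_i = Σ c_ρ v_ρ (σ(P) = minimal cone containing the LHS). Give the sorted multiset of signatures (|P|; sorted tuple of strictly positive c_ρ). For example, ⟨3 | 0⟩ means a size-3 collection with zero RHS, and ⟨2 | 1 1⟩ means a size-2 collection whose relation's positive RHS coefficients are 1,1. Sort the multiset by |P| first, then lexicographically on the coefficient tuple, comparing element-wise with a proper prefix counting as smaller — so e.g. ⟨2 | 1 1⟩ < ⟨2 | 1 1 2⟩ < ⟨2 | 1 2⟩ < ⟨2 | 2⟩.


Δ(Σ) — 9 vertices, 9 min non-faces:

  {1,7}:  v_{1} + v_{7} = v_{6} + v_{9}  ⟹  sig = ⟨2 | 1 1⟩
  {3,4}:  v_{3} + v_{4} = v_{5} + v_{6}  ⟹  sig = ⟨2 | 1 1⟩
  {3,7}:  v_{3} + v_{7} = v_{2} + v_{5} + 2·v_{6} + v_{9}  ⟹  sig = ⟨2 | 1 1 1 2⟩
  {1,2,4}:  v_{1} + v_{2} + v_{4} = 0  ⟹  sig = ⟨3 | 0⟩
  {3,8,9}:  v_{3} + v_{8} + v_{9} = v_{1} + 2·v_{2}  ⟹  sig = ⟨3 | 1 2⟩
  {5,7,8}:  v_{5} + v_{7} + v_{8} = 2·v_{2} + v_{4}  ⟹  sig = ⟨3 | 1 2⟩
  {1,2,5,6}:  v_{1} + v_{2} + v_{5} + v_{6} = v_{3}  ⟹  sig = ⟨4 | 1⟩
  {2,4,6,9}:  v_{2} + v_{4} + v_{6} + v_{9} = v_{7}  ⟹  sig = ⟨4 | 1⟩
  {5,6,8,9}:  v_{5} + v_{6} + v_{8} + v_{9} = v_{2}  ⟹  sig = ⟨4 | 1⟩

Signatures (|P|; sorted positive RHS coefficients), sorted:
    |P|=2: 3 collections, coeffs (1,1), (1,1), (1,1,1,2)
    |P|=3: 3 collections, coeffs (), (1,2), (1,2)
    |P|=4: 3 collections, coeffs (1), (1), (1)


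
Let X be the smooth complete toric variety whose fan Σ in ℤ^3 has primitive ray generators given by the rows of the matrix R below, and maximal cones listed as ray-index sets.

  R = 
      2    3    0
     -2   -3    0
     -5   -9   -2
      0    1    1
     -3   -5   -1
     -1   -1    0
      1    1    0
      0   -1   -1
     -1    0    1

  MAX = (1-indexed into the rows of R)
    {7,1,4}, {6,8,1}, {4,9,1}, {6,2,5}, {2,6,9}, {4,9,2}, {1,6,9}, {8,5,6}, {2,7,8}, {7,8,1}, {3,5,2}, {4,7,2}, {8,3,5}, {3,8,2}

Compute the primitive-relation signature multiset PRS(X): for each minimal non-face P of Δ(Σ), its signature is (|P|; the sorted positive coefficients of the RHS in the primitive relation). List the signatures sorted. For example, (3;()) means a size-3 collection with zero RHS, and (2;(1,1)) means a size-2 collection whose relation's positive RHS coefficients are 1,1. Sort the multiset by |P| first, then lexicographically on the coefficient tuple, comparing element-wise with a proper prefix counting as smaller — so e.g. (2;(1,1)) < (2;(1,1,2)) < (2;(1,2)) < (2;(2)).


The 17 primitive collections of Σ (r=9, n=3):

  {1,2}:  v_{1} + v_{2} = 0 — sig = (2;())
  {4,8}:  v_{4} + v_{8} = 0 — sig = (2;())
  {6,7}:  v_{6} + v_{7} = 0 — sig = (2;())
  {4,6}:  v_{4} + v_{6} = v_{9} — sig = (2;(1))
  {7,9}:  v_{7} + v_{9} = v_{4} — sig = (2;(1))
  {8,9}:  v_{8} + v_{9} = v_{6} — sig = (2;(1))
  {1,3}:  v_{1} + v_{3} = v_{5} + v_{8} — sig = (2;(1,1))
  {1,5}:  v_{1} + v_{5} = v_{6} + v_{8} — sig = (2;(1,1))
  {3,4}:  v_{3} + v_{4} = v_{2} + v_{5} — sig = (2;(1,1))
  {4,5}:  v_{4} + v_{5} = v_{2} + v_{6} — sig = (2;(1,1))
  {5,7}:  v_{5} + v_{7} = v_{2} + v_{8} — sig = (2;(1,1))
  {3,9}:  v_{3} + v_{9} = v_{2} + v_{5} + v_{6} — sig = (2;(1,1,1))
  {5,9}:  v_{5} + v_{9} = v_{2} + 2·v_{6} — sig = (2;(1,2))
  {3,6}:  v_{3} + v_{6} = 2·v_{5} — sig = (2;(2))
  {3,7}:  v_{3} + v_{7} = 2·v_{2} + 2·v_{8} — sig = (2;(2,2))
  {2,5,8}:  v_{2} + v_{5} + v_{8} = v_{3} — sig = (3;(1))
  {2,6,8}:  v_{2} + v_{6} + v_{8} = v_{5} — sig = (3;(1))

Hence PRS(X_Σ) =
[(2;()), (2;()), (2;()), (2;(1)), (2;(1)), (2;(1)), (2;(1,1)), (2;(1,1)), (2;(1,1)), (2;(1,1)), (2;(1,1)), (2;(1,1,1)), (2;(1,2)), (2;(2)), (2;(2,2)), (3;(1)), (3;(1))]
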